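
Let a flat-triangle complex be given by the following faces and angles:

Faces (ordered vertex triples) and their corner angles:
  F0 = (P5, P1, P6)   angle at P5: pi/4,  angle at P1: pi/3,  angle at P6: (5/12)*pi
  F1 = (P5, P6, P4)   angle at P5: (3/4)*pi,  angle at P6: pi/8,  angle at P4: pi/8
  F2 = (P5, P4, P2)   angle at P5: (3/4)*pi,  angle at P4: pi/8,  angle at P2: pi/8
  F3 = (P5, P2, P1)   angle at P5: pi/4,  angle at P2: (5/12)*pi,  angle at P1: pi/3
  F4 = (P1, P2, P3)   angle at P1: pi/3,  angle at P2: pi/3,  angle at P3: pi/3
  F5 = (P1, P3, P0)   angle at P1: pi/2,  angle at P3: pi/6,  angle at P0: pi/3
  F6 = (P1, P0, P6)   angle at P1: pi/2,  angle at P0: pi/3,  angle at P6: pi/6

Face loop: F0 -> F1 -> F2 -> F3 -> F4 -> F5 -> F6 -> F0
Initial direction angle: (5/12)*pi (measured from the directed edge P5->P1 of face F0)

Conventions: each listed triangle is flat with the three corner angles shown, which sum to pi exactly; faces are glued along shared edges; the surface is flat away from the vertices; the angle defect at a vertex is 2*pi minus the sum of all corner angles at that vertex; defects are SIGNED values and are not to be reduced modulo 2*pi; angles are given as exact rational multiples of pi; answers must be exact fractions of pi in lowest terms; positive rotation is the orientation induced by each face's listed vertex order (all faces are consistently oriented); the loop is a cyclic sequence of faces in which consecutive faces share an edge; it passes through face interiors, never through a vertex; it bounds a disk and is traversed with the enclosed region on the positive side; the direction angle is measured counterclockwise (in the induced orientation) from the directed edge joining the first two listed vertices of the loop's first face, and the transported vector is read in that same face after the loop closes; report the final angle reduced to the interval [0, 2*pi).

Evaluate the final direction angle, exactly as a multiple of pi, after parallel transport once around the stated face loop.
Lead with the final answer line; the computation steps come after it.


Answer: final direction angle = (5/12)*pi

enclosed vertex P1: corner angles sum to 2*pi, defect = 2*pi - 2*pi = 0
enclosed vertex P5: corner angles sum to 2*pi, defect = 2*pi - 2*pi = 0
transport around the loop rotates by the sum of enclosed defects; add to the initial angle mod 2*pi
final angle = (5/12)*pi + 0 = (5/12)*pi (mod 2*pi)


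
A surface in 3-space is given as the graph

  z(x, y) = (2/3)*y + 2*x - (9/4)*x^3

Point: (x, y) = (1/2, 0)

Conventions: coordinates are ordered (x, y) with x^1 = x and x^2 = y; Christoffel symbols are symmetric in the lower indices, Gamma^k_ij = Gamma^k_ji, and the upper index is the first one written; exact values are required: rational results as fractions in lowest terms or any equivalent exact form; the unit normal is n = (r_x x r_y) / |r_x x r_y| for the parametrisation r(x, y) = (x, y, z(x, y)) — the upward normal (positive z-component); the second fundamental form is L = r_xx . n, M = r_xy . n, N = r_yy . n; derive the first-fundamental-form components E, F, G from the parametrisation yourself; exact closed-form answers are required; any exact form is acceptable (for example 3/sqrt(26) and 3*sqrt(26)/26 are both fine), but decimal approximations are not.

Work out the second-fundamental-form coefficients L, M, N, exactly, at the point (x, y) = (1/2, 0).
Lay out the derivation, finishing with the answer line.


z_x = 5/16, z_y = 2/3, z_xx = -27/4, z_xy = 0, z_yy = 0
E = 281/256, F = 5/24, G = 13/9; answer radicand W^2 = 3553/2304
unnormalised second-form numerators: l = -27/4, m = 0, n = 0; L = l/sqrt(3553/2304), and similarly M = m/sqrt(W^2), N = n/sqrt(W^2)

Answer: L = -324*sqrt(3553)/3553, M = 0, N = 0


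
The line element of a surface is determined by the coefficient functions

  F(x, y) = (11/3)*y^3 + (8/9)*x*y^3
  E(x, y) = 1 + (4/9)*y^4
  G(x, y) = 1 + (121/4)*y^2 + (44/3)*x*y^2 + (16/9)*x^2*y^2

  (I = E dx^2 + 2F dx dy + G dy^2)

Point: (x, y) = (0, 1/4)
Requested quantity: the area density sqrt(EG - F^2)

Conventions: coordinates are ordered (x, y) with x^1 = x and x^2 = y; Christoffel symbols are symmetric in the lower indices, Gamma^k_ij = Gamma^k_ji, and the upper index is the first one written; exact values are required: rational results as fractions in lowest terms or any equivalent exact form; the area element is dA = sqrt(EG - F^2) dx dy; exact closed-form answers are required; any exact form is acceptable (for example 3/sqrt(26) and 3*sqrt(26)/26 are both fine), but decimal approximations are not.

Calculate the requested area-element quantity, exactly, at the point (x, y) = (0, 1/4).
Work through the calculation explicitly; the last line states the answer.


E = 577/576, F = 11/192, G = 185/64; EG - F^2 = 833/288

Answer: sqrt(EG - F^2) = 7*sqrt(34)/24


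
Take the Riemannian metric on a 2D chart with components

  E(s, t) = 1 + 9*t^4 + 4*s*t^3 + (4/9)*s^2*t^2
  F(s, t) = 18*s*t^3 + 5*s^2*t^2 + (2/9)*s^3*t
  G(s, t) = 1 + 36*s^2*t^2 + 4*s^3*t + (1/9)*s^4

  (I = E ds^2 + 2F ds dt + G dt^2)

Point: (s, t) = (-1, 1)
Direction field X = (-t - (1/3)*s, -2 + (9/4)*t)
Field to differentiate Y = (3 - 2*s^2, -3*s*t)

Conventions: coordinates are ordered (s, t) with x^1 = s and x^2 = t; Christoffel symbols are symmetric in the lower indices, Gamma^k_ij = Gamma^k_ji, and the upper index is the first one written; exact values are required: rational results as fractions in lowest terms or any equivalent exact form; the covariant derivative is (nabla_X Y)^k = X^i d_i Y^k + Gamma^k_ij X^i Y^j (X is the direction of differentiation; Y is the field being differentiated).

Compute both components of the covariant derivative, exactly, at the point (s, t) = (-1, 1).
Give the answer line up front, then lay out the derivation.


Answer: (nabla_X Y)^s = -7351/2082, (nabla_X Y)^t = 20189/4164

E = 58/9, F = -119/9, G = 298/9 at the point
E_s = 28/9, E_t = 224/9, F_s = 26/3, F_t = -398/9, G_s = -544/9, G_t = 68
EG - F^2 = 347/9;  g^inv = (9/347) * [[298/9, 119/9], [119/9, 58/9]]
first-kind symbols [ij,l] = (1/2)(d_i g_jl + d_j g_il - d_l g_ij): [ss,s] = E_s/2 = 14/9, [ss,t] = F_s - E_t/2 = -34/9, [st,s] = E_t/2 = 112/9, [st,t] = G_s/2 = -272/9, [tt,s] = F_t - G_s/2 = -14, [tt,t] = G_t/2 = 34
Gamma^s_ij = (G*[ij,s] - F*[ij,t])/(EG - F^2), Gamma^t_ij = (E*[ij,t] - F*[ij,s])/(EG - F^2)
Gamma_sss = 14/347, Gamma_sst = 112/347, Gamma_stt = -126/347, Gamma_tss = -34/347, Gamma_tst = -272/347, Gamma_ttt = 306/347
X = (-2/3, 1/4), Y = (1, 3) at the point


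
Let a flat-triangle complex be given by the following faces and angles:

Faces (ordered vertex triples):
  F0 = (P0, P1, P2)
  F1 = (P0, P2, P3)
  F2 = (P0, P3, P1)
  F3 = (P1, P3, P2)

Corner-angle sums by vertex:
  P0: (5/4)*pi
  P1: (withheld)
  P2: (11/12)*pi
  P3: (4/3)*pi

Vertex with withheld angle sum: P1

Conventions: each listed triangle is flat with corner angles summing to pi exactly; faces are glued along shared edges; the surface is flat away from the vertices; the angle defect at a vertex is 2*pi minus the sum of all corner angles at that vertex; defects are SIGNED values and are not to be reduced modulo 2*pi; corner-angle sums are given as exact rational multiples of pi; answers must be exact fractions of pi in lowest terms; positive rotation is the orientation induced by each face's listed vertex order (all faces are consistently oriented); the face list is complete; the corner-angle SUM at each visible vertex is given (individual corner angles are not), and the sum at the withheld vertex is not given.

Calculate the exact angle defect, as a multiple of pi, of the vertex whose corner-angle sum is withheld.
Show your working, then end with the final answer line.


V = 4, E = 6, F = 4; chi = V - E + F = 2
Gauss-Bonnet: total defect = 2*pi*chi = 4*pi; visible defects sum to (5/2)*pi

Answer: defect(P1) = (3/2)*pi


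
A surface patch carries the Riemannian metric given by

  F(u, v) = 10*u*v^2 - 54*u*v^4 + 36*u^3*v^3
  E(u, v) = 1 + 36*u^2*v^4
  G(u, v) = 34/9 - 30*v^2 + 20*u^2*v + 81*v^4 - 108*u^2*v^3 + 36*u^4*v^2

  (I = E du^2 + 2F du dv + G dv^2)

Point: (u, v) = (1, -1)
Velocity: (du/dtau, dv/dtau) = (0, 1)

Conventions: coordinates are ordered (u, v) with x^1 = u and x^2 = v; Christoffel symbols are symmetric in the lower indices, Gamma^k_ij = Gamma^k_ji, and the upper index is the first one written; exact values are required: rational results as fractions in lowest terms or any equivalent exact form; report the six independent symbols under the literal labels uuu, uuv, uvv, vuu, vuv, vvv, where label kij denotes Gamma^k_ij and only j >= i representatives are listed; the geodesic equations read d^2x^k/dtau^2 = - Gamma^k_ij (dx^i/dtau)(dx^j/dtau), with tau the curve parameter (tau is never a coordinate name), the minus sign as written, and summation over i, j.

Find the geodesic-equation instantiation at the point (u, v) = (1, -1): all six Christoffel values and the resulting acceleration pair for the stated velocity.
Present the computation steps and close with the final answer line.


E = 37, F = -80, G = 1609/9 at the point
E_u = 72, E_v = -144, F_u = -152, F_v = 304, G_u = 320, G_v = -640
EG - F^2 = 1933/9;  g^inv = (9/1933) * [[1609/9, 80], [80, 37]]
first-kind symbols [ij,l] = (1/2)(d_i g_jl + d_j g_il - d_l g_ij): [uu,u] = E_u/2 = 36, [uu,v] = F_u - E_v/2 = -80, [uv,u] = E_v/2 = -72, [uv,v] = G_u/2 = 160, [vv,u] = F_v - G_u/2 = 144, [vv,v] = G_v/2 = -320
Gamma^u_ij = (G*[ij,u] - F*[ij,v])/(EG - F^2), Gamma^v_ij = (E*[ij,v] - F*[ij,u])/(EG - F^2)
Gamma_uuu = 324/1933, Gamma_uuv = -648/1933, Gamma_uvv = 1296/1933, Gamma_vuu = -720/1933, Gamma_vuv = 1440/1933, Gamma_vvv = -2880/1933
d^2u/dtau^2 = -(Gamma_uuu*(0)^2 + 2*Gamma_uuv*(0)*(1) + Gamma_uvv*(1)^2) = -1296/1933
d^2v/dtau^2 = -(Gamma_vuu*(0)^2 + 2*Gamma_vuv*(0)*(1) + Gamma_vvv*(1)^2) = 2880/1933

Answer: Gamma_uuu = 324/1933, Gamma_uuv = -648/1933, Gamma_uvv = 1296/1933, Gamma_vuu = -720/1933, Gamma_vuv = 1440/1933, Gamma_vvv = -2880/1933; accelerations (d^2u/dtau^2, d^2v/dtau^2) = (-1296/1933, 2880/1933)


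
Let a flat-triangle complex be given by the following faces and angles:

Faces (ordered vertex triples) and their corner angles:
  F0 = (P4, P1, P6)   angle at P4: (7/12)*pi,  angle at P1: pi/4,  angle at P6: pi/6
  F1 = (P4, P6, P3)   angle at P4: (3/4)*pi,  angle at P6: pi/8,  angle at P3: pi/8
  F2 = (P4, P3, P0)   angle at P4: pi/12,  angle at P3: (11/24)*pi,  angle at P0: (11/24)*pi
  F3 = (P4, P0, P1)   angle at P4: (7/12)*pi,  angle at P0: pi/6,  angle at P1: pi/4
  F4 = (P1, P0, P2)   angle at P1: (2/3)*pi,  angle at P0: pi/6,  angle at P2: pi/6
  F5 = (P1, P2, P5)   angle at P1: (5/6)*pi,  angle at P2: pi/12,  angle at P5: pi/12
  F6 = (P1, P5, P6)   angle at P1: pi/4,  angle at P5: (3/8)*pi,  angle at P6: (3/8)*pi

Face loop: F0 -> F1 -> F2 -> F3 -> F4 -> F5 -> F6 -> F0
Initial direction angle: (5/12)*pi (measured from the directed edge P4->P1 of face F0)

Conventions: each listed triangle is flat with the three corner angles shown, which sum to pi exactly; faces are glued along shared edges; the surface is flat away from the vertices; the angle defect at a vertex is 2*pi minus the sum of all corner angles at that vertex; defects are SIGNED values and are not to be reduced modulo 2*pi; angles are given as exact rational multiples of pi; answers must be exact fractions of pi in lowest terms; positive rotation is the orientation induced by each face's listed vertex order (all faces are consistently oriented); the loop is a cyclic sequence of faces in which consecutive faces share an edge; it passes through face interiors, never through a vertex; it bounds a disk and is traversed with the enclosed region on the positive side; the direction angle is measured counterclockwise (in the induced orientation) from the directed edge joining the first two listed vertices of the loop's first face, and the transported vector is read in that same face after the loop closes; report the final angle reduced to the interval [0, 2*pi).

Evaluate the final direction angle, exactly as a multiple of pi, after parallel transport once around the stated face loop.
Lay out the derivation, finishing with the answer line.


enclosed vertex P1: corner angles sum to (9/4)*pi, defect = 2*pi - (9/4)*pi = -pi/4
enclosed vertex P4: corner angles sum to 2*pi, defect = 2*pi - 2*pi = 0
transport around the loop rotates by the sum of enclosed defects; add to the initial angle mod 2*pi
final angle = (5/12)*pi - pi/4 = pi/6 (mod 2*pi)

Answer: final direction angle = pi/6


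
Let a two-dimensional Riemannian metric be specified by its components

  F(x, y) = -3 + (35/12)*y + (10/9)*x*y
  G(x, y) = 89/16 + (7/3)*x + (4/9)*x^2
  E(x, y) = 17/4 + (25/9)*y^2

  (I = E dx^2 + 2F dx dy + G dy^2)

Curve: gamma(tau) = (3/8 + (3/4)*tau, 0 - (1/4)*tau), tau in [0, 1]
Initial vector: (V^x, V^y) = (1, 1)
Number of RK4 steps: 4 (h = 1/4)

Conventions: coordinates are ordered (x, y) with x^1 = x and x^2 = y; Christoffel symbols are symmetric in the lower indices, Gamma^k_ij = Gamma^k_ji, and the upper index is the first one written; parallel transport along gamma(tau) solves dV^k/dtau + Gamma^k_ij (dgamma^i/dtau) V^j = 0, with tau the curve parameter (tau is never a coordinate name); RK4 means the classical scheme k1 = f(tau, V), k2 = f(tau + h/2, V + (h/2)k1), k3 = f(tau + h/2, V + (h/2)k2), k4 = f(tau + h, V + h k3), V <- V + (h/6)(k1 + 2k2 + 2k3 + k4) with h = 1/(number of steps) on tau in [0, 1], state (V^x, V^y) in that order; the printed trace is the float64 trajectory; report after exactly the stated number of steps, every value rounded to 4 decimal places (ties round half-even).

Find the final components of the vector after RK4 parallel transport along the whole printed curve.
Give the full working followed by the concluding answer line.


gamma'(tau) = (3/4, -1/4); f(tau, V)^k = -Gamma^k_ij(gamma(tau)) gamma'^i(tau) V^j; h = 1/4; intermediate values shown to 6 dp
curve data and Christoffel symbols at the stage parameters:
  tau = 0.000000: gamma = (0.375000, 0.000000), gamma' = (0.750000, -0.250000); Gamma_xxx = 0.000000, Gamma_xxy = 0.214765, Gamma_xyy = 0.697987, Gamma_yxx = 0.000000, Gamma_yxy = 0.304251, Gamma_yyy = 0.322148
  tau = 0.125000: gamma = (0.468750, -0.031250), gamma' = (0.750000, -0.250000); Gamma_xxx = 0.008489, Gamma_xxy = 0.193347, Gamma_xyy = 0.730603, Gamma_yxx = 0.011617, Gamma_yxy = 0.292544, Gamma_yyy = 0.336145
  tau = 0.250000: gamma = (0.562500, -0.062500), gamma' = (0.750000, -0.250000); Gamma_xxx = 0.017195, Gamma_xxy = 0.171433, Gamma_xyy = 0.763920, Gamma_yxx = 0.022743, Gamma_yxy = 0.280647, Gamma_yyy = 0.350768
  tau = 0.375000: gamma = (0.656250, -0.093750), gamma' = (0.750000, -0.250000); Gamma_xxx = 0.026144, Gamma_xxy = 0.149021, Gamma_xyy = 0.797924, Gamma_yxx = 0.033440, Gamma_yxy = 0.268537, Gamma_yyy = 0.366018
  tau = 0.500000: gamma = (0.750000, -0.125000), gamma' = (0.750000, -0.250000); Gamma_xxx = 0.035361, Gamma_xxy = 0.126110, Gamma_xyy = 0.832604, Gamma_yxx = 0.043767, Gamma_yxy = 0.256191, Gamma_yyy = 0.381897
  tau = 0.625000: gamma = (0.843750, -0.156250), gamma' = (0.750000, -0.250000); Gamma_xxx = 0.044865, Gamma_xxy = 0.102699, Gamma_xyy = 0.867946, Gamma_yxx = 0.053778, Gamma_yxy = 0.243590, Gamma_yyy = 0.398403
  tau = 0.750000: gamma = (0.937500, -0.187500), gamma' = (0.750000, -0.250000); Gamma_xxx = 0.054675, Gamma_xxy = 0.078790, Gamma_xyy = 0.903936, Gamma_yxx = 0.063522, Gamma_yxy = 0.230717, Gamma_yyy = 0.415533
  tau = 0.875000: gamma = (1.031250, -0.218750), gamma' = (0.750000, -0.250000); Gamma_xxx = 0.064808, Gamma_xxy = 0.054386, Gamma_xyy = 0.940560, Gamma_yxx = 0.073045, Gamma_yxy = 0.217557, Gamma_yyy = 0.433284
  tau = 1.000000: gamma = (1.125000, -0.250000), gamma' = (0.750000, -0.250000); Gamma_xxx = 0.075275, Gamma_xxy = 0.029489, Gamma_xyy = 0.977805, Gamma_yxx = 0.082389, Gamma_yxy = 0.204097, Gamma_yyy = 0.451653
step 0: V^x = 1.0000, V^y = 1.0000
step 1: k1 = (0.067114, -0.071588), k2 = (0.079626, -0.069197), k3 = (0.079703, -0.069136), k4 = (0.091886, -0.066508); V <- V + (h/6)(k1 + 2k2 + 2k3 + k4): V^x = 1.0199, V^y = 0.9827
step 2: k1 = (0.091885, -0.066510), k2 = (0.103671, -0.063711), k3 = (0.103728, -0.063688), k4 = (0.115034, -0.060806); V <- V + (h/6)(k1 + 2k2 + 2k3 + k4): V^x = 1.0458, V^y = 0.9668
step 3: k1 = (0.115034, -0.060807), k2 = (0.125797, -0.057900), k3 = (0.125837, -0.057902), k4 = (0.135979, -0.055044); V <- V + (h/6)(k1 + 2k2 + 2k3 + k4): V^x = 1.0772, V^y = 0.9523
step 4: k1 = (0.135979, -0.055044), k2 = (0.145438, -0.052286), k3 = (0.145464, -0.052305), k4 = (0.154166, -0.049711); V <- V + (h/6)(k1 + 2k2 + 2k3 + k4): V^x = 1.1136, V^y = 0.9392

Answer: V^x = 1.1136, V^y = 0.9392


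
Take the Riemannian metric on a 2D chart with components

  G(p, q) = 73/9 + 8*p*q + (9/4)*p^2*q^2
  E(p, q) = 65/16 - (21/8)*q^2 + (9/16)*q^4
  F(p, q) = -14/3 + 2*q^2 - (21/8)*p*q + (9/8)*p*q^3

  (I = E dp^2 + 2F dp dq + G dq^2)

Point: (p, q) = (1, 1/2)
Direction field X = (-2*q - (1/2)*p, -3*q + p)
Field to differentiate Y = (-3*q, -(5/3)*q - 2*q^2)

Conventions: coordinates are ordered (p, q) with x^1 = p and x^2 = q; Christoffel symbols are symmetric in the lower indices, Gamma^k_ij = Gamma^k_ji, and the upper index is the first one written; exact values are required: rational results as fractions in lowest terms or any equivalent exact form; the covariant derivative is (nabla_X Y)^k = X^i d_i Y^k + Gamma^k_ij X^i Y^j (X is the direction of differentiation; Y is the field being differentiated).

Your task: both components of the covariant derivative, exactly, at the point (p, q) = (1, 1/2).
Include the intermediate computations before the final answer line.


E = 881/256, F = -1025/192, G = 1825/144 at the point
E_p = 0, E_q = -75/32, F_p = -75/64, F_q = 7/32, G_p = 41/8, G_q = 41/4
EG - F^2 = 34825/2304;  g^inv = (2304/34825) * [[1825/144, 1025/192], [1025/192, 881/256]]
first-kind symbols [ij,l] = (1/2)(d_i g_jl + d_j g_il - d_l g_ij): [pp,p] = E_p/2 = 0, [pp,q] = F_p - E_q/2 = 0, [pq,p] = E_q/2 = -75/64, [pq,q] = G_p/2 = 41/16, [qq,p] = F_q - G_p/2 = -75/32, [qq,q] = G_q/2 = 41/8
Gamma^p_ij = (G*[ij,p] - F*[ij,q])/(EG - F^2), Gamma^q_ij = (E*[ij,q] - F*[ij,p])/(EG - F^2)
Gamma_ppp = 0, Gamma_ppq = -108/1393, Gamma_pqq = -216/1393, Gamma_qpp = 0, Gamma_qpq = 5904/34825, Gamma_qqq = 11808/34825
X = (-3/2, -1/2), Y = (-3/2, -4/3) at the point

Answer: (nabla_X Y)^p = 471/398, (nabla_X Y)^q = 75389/29850


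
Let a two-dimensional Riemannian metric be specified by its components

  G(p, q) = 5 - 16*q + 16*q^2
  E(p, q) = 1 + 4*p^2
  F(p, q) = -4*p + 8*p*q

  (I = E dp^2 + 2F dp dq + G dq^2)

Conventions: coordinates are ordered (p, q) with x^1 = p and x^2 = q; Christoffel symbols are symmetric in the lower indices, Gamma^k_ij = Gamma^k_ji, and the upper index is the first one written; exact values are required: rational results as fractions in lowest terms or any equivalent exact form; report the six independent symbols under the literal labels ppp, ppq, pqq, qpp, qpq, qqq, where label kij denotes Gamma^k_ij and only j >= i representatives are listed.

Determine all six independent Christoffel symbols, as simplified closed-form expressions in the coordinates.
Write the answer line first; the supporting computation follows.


Answer: Gamma_ppp = 4*p/(4*p^2 + 16*q^2 - 16*q + 5), Gamma_ppq = 0, Gamma_pqq = 8*p/(4*p^2 + 16*q^2 - 16*q + 5), Gamma_qpp = (8*q - 4)/(4*p^2 + 16*q^2 - 16*q + 5), Gamma_qpq = 0, Gamma_qqq = (16*q - 8)/(4*p^2 + 16*q^2 - 16*q + 5)

E = 1 + 4*p^2; F = -4*p + 8*p*q; G = 5 - 16*q + 16*q^2
Gamma^k_ij = (1/2) g^{kl} (d_i g_jl + d_j g_il - d_l g_ij), with g^inv = (1/(EG-F^2)) [[G, -F], [-F, E]]
first partials: E_p = 8*p, E_q = 0, F_p = -4 + 8*q, F_q = 8*p, G_p = 0, G_q = -16 + 32*q
D = EG - F^2 = 5 - 16*q + 16*q^2 + 4*p^2
expanded: Gamma^p_pp = (G E_p - 2F F_p + F E_q)/(2D), Gamma^p_pq = (G E_q - F G_p)/(2D), Gamma^p_qq = (2G F_q - G G_p - F G_q)/(2D), Gamma^q_pp = (2E F_p - E E_q - F E_p)/(2D), Gamma^q_pq = (E G_p - F E_q)/(2D), Gamma^q_qq = (E G_q - 2F F_q + F G_p)/(2D); substitute and cancel common factors


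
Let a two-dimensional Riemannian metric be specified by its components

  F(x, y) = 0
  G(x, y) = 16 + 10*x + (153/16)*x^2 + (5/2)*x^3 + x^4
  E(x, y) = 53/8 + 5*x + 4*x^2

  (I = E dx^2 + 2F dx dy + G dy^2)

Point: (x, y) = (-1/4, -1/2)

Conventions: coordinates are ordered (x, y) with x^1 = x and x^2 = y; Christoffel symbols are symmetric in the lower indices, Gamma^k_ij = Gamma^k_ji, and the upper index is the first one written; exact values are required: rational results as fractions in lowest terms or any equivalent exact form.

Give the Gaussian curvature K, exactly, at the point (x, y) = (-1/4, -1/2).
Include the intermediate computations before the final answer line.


E = 45/8, F = 0, G = 225/16, EG - F^2 = 10125/128 at the point
E_x = 3, E_y = 0, F_x = 0, F_y = 0, G_x = 45/8, G_y = 0
E_yy = 0, F_xy = 0, G_xx = 129/8
Apply the Brioschi formula K = (det M1 - det M2)/(EG - F^2)^2 over the derivative matrices of E, F, G.
M1 = [[-E_yy/2 + F_xy - G_xx/2, E_x/2, F_x - E_y/2], [F_y - G_x/2, E, F], [G_y/2, F, G]] = [[-129/16, 3/2, 0], [-45/16, 45/8, 0], [0, 0, 225/16]]; det M1 = -1184625/2048
M2 = [[0, E_y/2, G_x/2], [E_y/2, E, F], [G_x/2, F, G]] = [[0, 0, 45/16], [0, 45/8, 0], [45/16, 0, 225/16]]; det M2 = -91125/2048
det M1 - det M2 = -273375/512; K = -273375/512 / (10125/128)^2 = -32/375

Answer: K = -32/375


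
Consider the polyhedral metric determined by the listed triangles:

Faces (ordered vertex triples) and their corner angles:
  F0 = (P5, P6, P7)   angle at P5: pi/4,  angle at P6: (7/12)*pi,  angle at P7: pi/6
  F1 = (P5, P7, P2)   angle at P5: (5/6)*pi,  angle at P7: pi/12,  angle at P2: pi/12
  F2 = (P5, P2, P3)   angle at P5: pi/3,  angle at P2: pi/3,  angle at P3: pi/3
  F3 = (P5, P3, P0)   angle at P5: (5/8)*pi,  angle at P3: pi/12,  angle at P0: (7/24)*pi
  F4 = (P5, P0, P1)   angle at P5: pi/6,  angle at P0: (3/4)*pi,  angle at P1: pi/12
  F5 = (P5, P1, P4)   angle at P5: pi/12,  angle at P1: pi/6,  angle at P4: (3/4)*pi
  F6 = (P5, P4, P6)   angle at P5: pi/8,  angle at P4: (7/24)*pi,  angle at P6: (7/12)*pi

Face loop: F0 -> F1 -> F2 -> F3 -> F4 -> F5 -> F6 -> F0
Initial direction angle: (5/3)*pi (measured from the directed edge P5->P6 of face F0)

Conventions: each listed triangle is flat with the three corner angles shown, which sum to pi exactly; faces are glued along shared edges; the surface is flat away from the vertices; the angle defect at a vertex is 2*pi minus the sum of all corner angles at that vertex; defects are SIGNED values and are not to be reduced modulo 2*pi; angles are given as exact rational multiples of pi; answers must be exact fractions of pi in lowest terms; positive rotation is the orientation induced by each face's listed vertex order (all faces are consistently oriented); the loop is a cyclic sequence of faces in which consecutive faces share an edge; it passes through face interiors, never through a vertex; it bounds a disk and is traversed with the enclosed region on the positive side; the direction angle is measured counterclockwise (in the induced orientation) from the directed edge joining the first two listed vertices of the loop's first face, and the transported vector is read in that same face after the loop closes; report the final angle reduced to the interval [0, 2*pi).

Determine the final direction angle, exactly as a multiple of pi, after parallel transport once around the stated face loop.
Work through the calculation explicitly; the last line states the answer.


enclosed vertex P5: corner angles sum to (29/12)*pi, defect = 2*pi - (29/12)*pi = (-5/12)*pi
final direction = starting direction + enclosed defect total, reduced mod 2*pi (induced orientation)
final angle = (5/3)*pi - (5/12)*pi = (5/4)*pi (mod 2*pi)

Answer: final direction angle = (5/4)*pi


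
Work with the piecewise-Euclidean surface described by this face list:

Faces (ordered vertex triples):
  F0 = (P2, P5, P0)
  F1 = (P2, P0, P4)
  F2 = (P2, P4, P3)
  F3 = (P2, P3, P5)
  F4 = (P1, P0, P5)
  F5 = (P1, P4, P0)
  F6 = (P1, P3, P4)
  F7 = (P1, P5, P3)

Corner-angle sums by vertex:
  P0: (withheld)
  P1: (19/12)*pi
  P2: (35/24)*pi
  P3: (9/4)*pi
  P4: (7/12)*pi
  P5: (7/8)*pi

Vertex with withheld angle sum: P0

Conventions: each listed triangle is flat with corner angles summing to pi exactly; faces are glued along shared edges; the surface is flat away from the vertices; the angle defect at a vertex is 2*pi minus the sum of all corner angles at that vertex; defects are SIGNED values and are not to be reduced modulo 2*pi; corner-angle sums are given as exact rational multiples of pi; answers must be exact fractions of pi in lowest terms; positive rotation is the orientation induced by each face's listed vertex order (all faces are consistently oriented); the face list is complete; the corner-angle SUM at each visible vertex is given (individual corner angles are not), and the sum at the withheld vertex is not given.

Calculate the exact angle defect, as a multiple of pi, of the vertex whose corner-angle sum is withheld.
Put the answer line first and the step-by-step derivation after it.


Answer: defect(P0) = (3/4)*pi

V = 6, E = 12, F = 8; chi = V - E + F = 2
Gauss-Bonnet: total defect = 2*pi*chi = 4*pi; visible defects sum to (13/4)*pi


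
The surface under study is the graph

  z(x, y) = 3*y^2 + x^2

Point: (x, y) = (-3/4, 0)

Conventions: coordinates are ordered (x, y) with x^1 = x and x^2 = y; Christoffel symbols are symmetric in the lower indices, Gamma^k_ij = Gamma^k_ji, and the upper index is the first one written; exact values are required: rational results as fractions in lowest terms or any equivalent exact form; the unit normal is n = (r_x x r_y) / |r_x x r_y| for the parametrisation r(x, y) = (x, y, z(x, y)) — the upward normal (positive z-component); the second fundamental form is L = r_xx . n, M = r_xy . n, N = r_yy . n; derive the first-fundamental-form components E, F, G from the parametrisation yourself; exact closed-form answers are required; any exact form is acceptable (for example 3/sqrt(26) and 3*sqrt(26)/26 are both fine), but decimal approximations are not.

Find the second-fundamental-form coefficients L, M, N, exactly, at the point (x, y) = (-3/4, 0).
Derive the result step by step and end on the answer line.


z_x = -3/2, z_y = 0, z_xx = 2, z_xy = 0, z_yy = 6
E = 13/4, F = 0, G = 1; answer radicand W^2 = 13/4
unnormalised second-form numerators: l = 2, m = 0, n = 6; L = l/sqrt(13/4), and similarly M = m/sqrt(W^2), N = n/sqrt(W^2)

Answer: L = 4*sqrt(13)/13, M = 0, N = 12*sqrt(13)/13


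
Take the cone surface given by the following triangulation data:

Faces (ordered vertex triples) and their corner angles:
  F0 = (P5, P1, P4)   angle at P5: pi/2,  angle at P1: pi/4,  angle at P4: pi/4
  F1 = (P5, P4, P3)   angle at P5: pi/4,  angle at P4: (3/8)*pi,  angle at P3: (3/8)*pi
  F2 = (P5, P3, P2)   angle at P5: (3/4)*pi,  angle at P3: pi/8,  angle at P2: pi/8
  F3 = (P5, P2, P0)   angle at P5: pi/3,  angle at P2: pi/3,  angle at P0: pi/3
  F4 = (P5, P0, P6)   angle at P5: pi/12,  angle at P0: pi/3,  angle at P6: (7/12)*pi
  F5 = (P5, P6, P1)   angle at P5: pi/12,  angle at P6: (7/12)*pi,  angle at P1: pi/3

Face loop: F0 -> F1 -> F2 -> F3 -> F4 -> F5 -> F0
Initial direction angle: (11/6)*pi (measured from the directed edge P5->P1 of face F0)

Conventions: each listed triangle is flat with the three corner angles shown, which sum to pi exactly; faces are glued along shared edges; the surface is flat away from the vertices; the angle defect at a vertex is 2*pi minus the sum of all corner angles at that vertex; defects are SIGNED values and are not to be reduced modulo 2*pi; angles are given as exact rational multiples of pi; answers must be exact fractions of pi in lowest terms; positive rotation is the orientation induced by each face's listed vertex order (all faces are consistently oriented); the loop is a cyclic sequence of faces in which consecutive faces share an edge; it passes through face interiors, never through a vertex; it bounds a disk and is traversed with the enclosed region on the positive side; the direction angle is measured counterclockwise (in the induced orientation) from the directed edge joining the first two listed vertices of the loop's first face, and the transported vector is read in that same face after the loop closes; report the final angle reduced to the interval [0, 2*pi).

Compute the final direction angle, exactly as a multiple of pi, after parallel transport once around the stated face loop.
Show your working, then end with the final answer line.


enclosed vertex P5: corner angles sum to 2*pi, defect = 2*pi - 2*pi = 0
holonomy = initial angle + sum of enclosed defects (mod 2*pi), positive in the induced orientation
final angle = (11/6)*pi + 0 = (11/6)*pi (mod 2*pi)

Answer: final direction angle = (11/6)*pi


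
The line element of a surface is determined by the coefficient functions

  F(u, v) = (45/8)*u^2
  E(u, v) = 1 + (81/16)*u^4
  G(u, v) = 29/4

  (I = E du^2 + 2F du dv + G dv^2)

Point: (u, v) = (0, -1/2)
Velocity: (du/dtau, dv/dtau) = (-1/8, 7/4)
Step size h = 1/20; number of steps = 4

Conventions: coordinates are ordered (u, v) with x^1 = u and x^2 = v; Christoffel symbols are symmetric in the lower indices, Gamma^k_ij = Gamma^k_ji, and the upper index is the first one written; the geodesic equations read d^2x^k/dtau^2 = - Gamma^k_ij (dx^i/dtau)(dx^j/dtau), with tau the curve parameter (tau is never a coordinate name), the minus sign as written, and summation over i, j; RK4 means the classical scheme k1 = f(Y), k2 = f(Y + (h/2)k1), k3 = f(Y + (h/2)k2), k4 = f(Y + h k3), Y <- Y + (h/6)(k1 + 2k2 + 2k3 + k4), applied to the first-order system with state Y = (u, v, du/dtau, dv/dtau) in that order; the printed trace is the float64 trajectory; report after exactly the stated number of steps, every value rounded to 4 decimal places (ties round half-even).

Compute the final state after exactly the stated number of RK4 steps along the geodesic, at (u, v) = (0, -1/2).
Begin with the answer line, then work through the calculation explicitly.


Answer: u = -0.0250, v = -0.1500, du/dtau = -0.1250, dv/dtau = 1.7501

f(Y) = (du/dtau, dv/dtau, -Gamma^u_ij Y'^i Y'^j, -Gamma^v_ij Y'^i Y'^j) with the Gammas evaluated at the stage position; h = 0.050000; intermediate values shown to 6 dp
step 0: u = 0.0000, v = -0.5000, du/dtau = -0.1250, dv/dtau = 1.7500
step 1:
  k1: at (u, v) = (0.000000, -0.500000), (du/dtau, dv/dtau) = (-0.125000, 1.750000); Gamma_uuu = 0.000000, Gamma_uuv = 0.000000, Gamma_uvv = 0.000000, Gamma_vuu = 0.000000, Gamma_vuv = 0.000000, Gamma_vvv = 0.000000; k1 = (-0.125000, 1.750000, 0.000000, 0.000000)
  k2: at (u, v) = (-0.003125, -0.456250), (du/dtau, dv/dtau) = (-0.125000, 1.750000); Gamma_uuu = 0.000000, Gamma_uuv = 0.000000, Gamma_uvv = 0.000000, Gamma_vuu = -0.004849, Gamma_vuv = 0.000000, Gamma_vvv = 0.000000; k2 = (-0.125000, 1.750000, 0.000000, 0.000076)
  k3: at (u, v) = (-0.003125, -0.456250), (du/dtau, dv/dtau) = (-0.125000, 1.750002); Gamma_uuu = 0.000000, Gamma_uuv = 0.000000, Gamma_uvv = 0.000000, Gamma_vuu = -0.004849, Gamma_vuv = 0.000000, Gamma_vvv = 0.000000; k3 = (-0.125000, 1.750002, 0.000000, 0.000076)
  k4: at (u, v) = (-0.006250, -0.412500), (du/dtau, dv/dtau) = (-0.125000, 1.750004); Gamma_uuu = 0.000000, Gamma_uuv = 0.000000, Gamma_uvv = 0.000000, Gamma_vuu = -0.009698, Gamma_vuv = 0.000000, Gamma_vvv = 0.000000; k4 = (-0.125000, 1.750004, 0.000000, 0.000152)
  Y <- Y + (h/6)(k1 + 2k2 + 2k3 + k4): u = -0.0062, v = -0.4125, du/dtau = -0.1250, dv/dtau = 1.7500
step 2:
  k1: at (u, v) = (-0.006250, -0.412500), (du/dtau, dv/dtau) = (-0.125000, 1.750004); Gamma_uuu = 0.000000, Gamma_uuv = 0.000000, Gamma_uvv = 0.000000, Gamma_vuu = -0.009698, Gamma_vuv = 0.000000, Gamma_vvv = 0.000000; k1 = (-0.125000, 1.750004, 0.000000, 0.000152)
  k2: at (u, v) = (-0.009375, -0.368750), (du/dtau, dv/dtau) = (-0.125000, 1.750008); Gamma_uuu = -0.000001, Gamma_uuv = 0.000000, Gamma_uvv = 0.000000, Gamma_vuu = -0.014547, Gamma_vuv = 0.000000, Gamma_vvv = 0.000000; k2 = (-0.125000, 1.750008, 0.000000, 0.000227)
  k3: at (u, v) = (-0.009375, -0.368750), (du/dtau, dv/dtau) = (-0.125000, 1.750009); Gamma_uuu = -0.000001, Gamma_uuv = 0.000000, Gamma_uvv = 0.000000, Gamma_vuu = -0.014547, Gamma_vuv = 0.000000, Gamma_vvv = 0.000000; k3 = (-0.125000, 1.750009, 0.000000, 0.000227)
  k4: at (u, v) = (-0.012500, -0.324999), (du/dtau, dv/dtau) = (-0.125000, 1.750015); Gamma_uuu = -0.000003, Gamma_uuv = 0.000000, Gamma_uvv = 0.000000, Gamma_vuu = -0.019397, Gamma_vuv = 0.000000, Gamma_vvv = 0.000000; k4 = (-0.125000, 1.750015, 0.000000, 0.000303)
  Y <- Y + (h/6)(k1 + 2k2 + 2k3 + k4): u = -0.0125, v = -0.3250, du/dtau = -0.1250, dv/dtau = 1.7500
step 3:
  k1: at (u, v) = (-0.012500, -0.324999), (du/dtau, dv/dtau) = (-0.125000, 1.750015); Gamma_uuu = -0.000003, Gamma_uuv = 0.000000, Gamma_uvv = 0.000000, Gamma_vuu = -0.019397, Gamma_vuv = 0.000000, Gamma_vvv = 0.000000; k1 = (-0.125000, 1.750015, 0.000000, 0.000303)
  k2: at (u, v) = (-0.015625, -0.281249), (du/dtau, dv/dtau) = (-0.125000, 1.750023); Gamma_uuu = -0.000005, Gamma_uuv = 0.000000, Gamma_uvv = 0.000000, Gamma_vuu = -0.024246, Gamma_vuv = 0.000000, Gamma_vvv = 0.000000; k2 = (-0.125000, 1.750023, 0.000000, 0.000379)
  k3: at (u, v) = (-0.015625, -0.281249), (du/dtau, dv/dtau) = (-0.125000, 1.750025); Gamma_uuu = -0.000005, Gamma_uuv = 0.000000, Gamma_uvv = 0.000000, Gamma_vuu = -0.024246, Gamma_vuv = 0.000000, Gamma_vvv = 0.000000; k3 = (-0.125000, 1.750025, 0.000000, 0.000379)
  k4: at (u, v) = (-0.018750, -0.237498), (du/dtau, dv/dtau) = (-0.125000, 1.750034); Gamma_uuu = -0.000009, Gamma_uuv = 0.000000, Gamma_uvv = 0.000000, Gamma_vuu = -0.029095, Gamma_vuv = 0.000000, Gamma_vvv = 0.000000; k4 = (-0.125000, 1.750034, 0.000000, 0.000455)
  Y <- Y + (h/6)(k1 + 2k2 + 2k3 + k4): u = -0.0187, v = -0.2375, du/dtau = -0.1250, dv/dtau = 1.7500
step 4:
  k1: at (u, v) = (-0.018750, -0.237498), (du/dtau, dv/dtau) = (-0.125000, 1.750034); Gamma_uuu = -0.000009, Gamma_uuv = 0.000000, Gamma_uvv = 0.000000, Gamma_vuu = -0.029095, Gamma_vuv = 0.000000, Gamma_vvv = 0.000000; k1 = (-0.125000, 1.750034, 0.000000, 0.000455)
  k2: at (u, v) = (-0.021875, -0.193747), (du/dtau, dv/dtau) = (-0.125000, 1.750045); Gamma_uuu = -0.000015, Gamma_uuv = 0.000000, Gamma_uvv = 0.000000, Gamma_vuu = -0.033944, Gamma_vuv = 0.000000, Gamma_vvv = 0.000000; k2 = (-0.125000, 1.750045, 0.000000, 0.000530)
  k3: at (u, v) = (-0.021875, -0.193747), (du/dtau, dv/dtau) = (-0.125000, 1.750047); Gamma_uuu = -0.000015, Gamma_uuv = 0.000000, Gamma_uvv = 0.000000, Gamma_vuu = -0.033944, Gamma_vuv = 0.000000, Gamma_vvv = 0.000000; k3 = (-0.125000, 1.750047, 0.000000, 0.000530)
  k4: at (u, v) = (-0.025000, -0.149996), (du/dtau, dv/dtau) = (-0.125000, 1.750061); Gamma_uuu = -0.000022, Gamma_uuv = 0.000000, Gamma_uvv = 0.000000, Gamma_vuu = -0.038793, Gamma_vuv = 0.000000, Gamma_vvv = 0.000000; k4 = (-0.125000, 1.750061, 0.000000, 0.000606)
  Y <- Y + (h/6)(k1 + 2k2 + 2k3 + k4): u = -0.0250, v = -0.1500, du/dtau = -0.1250, dv/dtau = 1.7501


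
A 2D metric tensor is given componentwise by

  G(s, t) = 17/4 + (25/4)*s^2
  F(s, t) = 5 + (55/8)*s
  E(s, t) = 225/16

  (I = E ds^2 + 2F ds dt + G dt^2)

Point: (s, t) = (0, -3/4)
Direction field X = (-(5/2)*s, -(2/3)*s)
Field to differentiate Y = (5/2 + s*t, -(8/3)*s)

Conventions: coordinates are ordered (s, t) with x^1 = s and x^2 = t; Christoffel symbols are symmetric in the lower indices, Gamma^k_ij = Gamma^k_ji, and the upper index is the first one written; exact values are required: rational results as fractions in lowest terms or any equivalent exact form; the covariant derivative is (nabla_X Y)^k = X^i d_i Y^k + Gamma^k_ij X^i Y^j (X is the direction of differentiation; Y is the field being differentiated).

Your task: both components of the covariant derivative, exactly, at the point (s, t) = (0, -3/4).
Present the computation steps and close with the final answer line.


E = 225/16, F = 5, G = 17/4 at the point
E_s = 0, E_t = 0, F_s = 55/8, F_t = 0, G_s = 0, G_t = 0
EG - F^2 = 2225/64;  g^inv = (64/2225) * [[17/4, -5], [-5, 225/16]]
first-kind symbols [ij,l] = (1/2)(d_i g_jl + d_j g_il - d_l g_ij): [ss,s] = E_s/2 = 0, [ss,t] = F_s - E_t/2 = 55/8, [st,s] = E_t/2 = 0, [st,t] = G_s/2 = 0, [tt,s] = F_t - G_s/2 = 0, [tt,t] = G_t/2 = 0
Gamma^s_ij = (G*[ij,s] - F*[ij,t])/(EG - F^2), Gamma^t_ij = (E*[ij,t] - F*[ij,s])/(EG - F^2)
Gamma_sss = -88/89, Gamma_sst = 0, Gamma_stt = 0, Gamma_tss = 495/178, Gamma_tst = 0, Gamma_ttt = 0
X = (0, 0), Y = (5/2, 0) at the point

Answer: (nabla_X Y)^s = 0, (nabla_X Y)^t = 0


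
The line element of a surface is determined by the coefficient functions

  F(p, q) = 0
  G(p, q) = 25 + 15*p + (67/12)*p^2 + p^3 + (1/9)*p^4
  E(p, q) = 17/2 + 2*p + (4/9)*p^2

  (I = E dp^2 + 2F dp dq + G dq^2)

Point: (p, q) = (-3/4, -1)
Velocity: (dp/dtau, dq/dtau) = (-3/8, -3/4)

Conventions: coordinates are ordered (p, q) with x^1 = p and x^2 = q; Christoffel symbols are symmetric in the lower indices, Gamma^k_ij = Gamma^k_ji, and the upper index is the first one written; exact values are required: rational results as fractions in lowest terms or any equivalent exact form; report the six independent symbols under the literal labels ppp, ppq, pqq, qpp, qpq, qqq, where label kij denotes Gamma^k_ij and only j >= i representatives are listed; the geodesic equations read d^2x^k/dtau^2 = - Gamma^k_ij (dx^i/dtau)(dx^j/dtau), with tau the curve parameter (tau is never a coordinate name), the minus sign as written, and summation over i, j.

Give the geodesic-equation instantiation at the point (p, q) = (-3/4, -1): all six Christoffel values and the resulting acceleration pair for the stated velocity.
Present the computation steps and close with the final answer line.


E = 29/4, F = 0, G = 4225/256 at the point
E_p = 4/3, E_q = 0, F_p = 0, F_q = 0, G_p = 65/8, G_q = 0
EG - F^2 = 122525/1024;  g^inv = (1024/122525) * [[4225/256, 0], [0, 29/4]]
first-kind symbols [ij,l] = (1/2)(d_i g_jl + d_j g_il - d_l g_ij): [pp,p] = E_p/2 = 2/3, [pp,q] = F_p - E_q/2 = 0, [pq,p] = E_q/2 = 0, [pq,q] = G_p/2 = 65/16, [qq,p] = F_q - G_p/2 = -65/16, [qq,q] = G_q/2 = 0
Gamma^p_ij = (G*[ij,p] - F*[ij,q])/(EG - F^2), Gamma^q_ij = (E*[ij,q] - F*[ij,p])/(EG - F^2)
Gamma_ppp = 8/87, Gamma_ppq = 0, Gamma_pqq = -65/116, Gamma_qpp = 0, Gamma_qpq = 16/65, Gamma_qqq = 0
d^2p/dtau^2 = -(Gamma_ppp*(-3/8)^2 + 2*Gamma_ppq*(-3/8)*(-3/4) + Gamma_pqq*(-3/4)^2) = 561/1856
d^2q/dtau^2 = -(Gamma_qpp*(-3/8)^2 + 2*Gamma_qpq*(-3/8)*(-3/4) + Gamma_qqq*(-3/4)^2) = -9/65

Answer: Gamma_ppp = 8/87, Gamma_ppq = 0, Gamma_pqq = -65/116, Gamma_qpp = 0, Gamma_qpq = 16/65, Gamma_qqq = 0; accelerations (d^2p/dtau^2, d^2q/dtau^2) = (561/1856, -9/65)


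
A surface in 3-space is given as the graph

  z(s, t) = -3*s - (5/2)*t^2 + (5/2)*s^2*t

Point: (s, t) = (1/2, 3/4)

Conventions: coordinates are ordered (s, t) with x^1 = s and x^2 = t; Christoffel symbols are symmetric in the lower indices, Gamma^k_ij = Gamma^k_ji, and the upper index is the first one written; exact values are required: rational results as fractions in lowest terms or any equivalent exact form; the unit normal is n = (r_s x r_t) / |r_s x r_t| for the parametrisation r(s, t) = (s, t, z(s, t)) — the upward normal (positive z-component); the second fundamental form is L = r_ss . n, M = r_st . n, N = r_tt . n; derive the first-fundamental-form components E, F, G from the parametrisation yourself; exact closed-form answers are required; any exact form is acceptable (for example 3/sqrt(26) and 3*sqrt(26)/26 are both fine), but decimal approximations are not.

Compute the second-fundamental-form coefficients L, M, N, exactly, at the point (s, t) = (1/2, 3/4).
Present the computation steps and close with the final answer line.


z_s = -9/8, z_t = -25/8, z_ss = 15/4, z_st = 5/2, z_tt = -5
E = 145/64, F = 225/64, G = 689/64; answer radicand W^2 = 385/32
unnormalised second-form numerators: l = 15/4, m = 5/2, n = -5; L = l/sqrt(385/32), and similarly M = m/sqrt(W^2), N = n/sqrt(W^2)

Answer: L = 3*sqrt(770)/77, M = 2*sqrt(770)/77, N = -4*sqrt(770)/77


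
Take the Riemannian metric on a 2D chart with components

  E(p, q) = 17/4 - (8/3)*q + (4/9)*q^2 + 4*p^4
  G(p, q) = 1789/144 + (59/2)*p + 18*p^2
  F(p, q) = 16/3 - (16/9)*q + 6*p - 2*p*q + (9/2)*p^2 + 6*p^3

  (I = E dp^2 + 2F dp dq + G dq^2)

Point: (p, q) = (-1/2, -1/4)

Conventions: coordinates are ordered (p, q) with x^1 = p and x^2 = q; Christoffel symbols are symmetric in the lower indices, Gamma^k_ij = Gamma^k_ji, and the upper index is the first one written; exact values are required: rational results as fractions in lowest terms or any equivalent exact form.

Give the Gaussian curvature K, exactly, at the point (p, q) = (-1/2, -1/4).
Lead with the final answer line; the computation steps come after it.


Answer: K = 33296/226875

E = 187/36, F = 209/72, G = 313/144, EG - F^2 = 275/96 at the point
E_p = -2, E_q = -26/9, F_p = 13/2, F_q = -7/9, G_p = 23/2, G_q = 0
E_qq = 8/9, F_pq = -2, G_pp = 36
Apply the Brioschi formula K = (det M1 - det M2)/(EG - F^2)^2 over the derivative matrices of E, F, G.
M1 = [[-E_qq/2 + F_pq - G_pp/2, E_p/2, F_p - E_q/2], [F_q - G_p/2, E, F], [G_q/2, F, G]] = [[-184/9, -1, 143/18], [-235/36, 187/36, 209/72], [0, 209/72, 313/144]]; det M1 = -651115/2916
M2 = [[0, E_q/2, G_p/2], [E_q/2, E, F], [G_p/2, F, G]] = [[0, -13/9, 23/4], [-13/9, 187/36, 209/72], [23/4, 209/72, 313/144]]; det M2 = -10474027/46656
det M1 - det M2 = 2081/1728; K = 2081/1728 / (275/96)^2 = 33296/226875
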